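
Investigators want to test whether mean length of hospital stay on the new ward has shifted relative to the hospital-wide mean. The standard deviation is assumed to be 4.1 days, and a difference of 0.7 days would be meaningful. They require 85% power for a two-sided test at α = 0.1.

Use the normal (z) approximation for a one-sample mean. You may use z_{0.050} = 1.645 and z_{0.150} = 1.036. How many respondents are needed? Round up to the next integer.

n = (z_{α/2} + z_β)² · σ² / δ²
  = (1.645 + 1.036)² · 4.1² / 0.7²
  = 7.1878 · 16.81 / 0.49
  = 246.58
Round up → n = 247.

n = 247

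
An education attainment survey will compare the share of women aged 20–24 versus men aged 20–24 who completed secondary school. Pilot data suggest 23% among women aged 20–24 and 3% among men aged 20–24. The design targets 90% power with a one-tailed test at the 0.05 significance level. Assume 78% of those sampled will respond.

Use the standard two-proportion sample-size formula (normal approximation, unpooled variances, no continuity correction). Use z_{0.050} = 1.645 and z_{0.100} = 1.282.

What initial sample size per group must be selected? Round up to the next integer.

n = (z_α + z_β)² · [p₁(1−p₁) + p₂(1−p₂)] / (p₁ − p₂)²
  = (1.645 + 1.282)² · (0.23·0.77 + 0.03·0.97) / (0.20)²
  = (2.927)² · (0.1771 + 0.0291) / 0.0400
  = 8.5673 · 0.2062 / 0.0400
  = 44.16
Adjust for 78% response: 44.16 / 0.78 = 56.62.
Round up → n = 57 per group.

n = 57 per group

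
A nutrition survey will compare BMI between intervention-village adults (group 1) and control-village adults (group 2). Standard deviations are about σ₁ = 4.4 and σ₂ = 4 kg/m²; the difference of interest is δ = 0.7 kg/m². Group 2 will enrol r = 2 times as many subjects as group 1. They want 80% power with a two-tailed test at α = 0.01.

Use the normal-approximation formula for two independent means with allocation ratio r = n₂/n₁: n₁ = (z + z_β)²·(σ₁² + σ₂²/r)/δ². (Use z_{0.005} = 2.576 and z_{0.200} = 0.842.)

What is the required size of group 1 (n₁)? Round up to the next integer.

n₁ = 653

n₁ = (z_{α/2} + z_β)² · (σ₁² + σ₂²/r) / δ²
   = (2.576 + 0.842)² · (4.4² + 4²/2) / 0.7²
   = 11.6827 · (19.36 + 8) / 0.49
   = 11.6827 · 27.36 / 0.49
   = 652.33
Round up → n₁ = 653; n₂ = r·n₁ = 2 × 653 = 1306.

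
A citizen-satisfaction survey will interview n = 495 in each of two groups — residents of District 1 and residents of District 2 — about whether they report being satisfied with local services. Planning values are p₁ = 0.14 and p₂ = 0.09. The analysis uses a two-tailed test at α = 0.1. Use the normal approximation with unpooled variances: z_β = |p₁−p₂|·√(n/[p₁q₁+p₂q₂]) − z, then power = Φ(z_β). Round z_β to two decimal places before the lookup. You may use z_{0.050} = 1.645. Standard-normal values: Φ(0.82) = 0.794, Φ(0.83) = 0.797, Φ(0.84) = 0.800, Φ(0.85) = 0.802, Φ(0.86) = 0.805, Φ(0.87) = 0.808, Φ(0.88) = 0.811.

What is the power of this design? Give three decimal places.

Power ≈ 0.797

z_β = |p₁−p₂|·√(n/[p₁q₁+p₂q₂]) − z_{α/2}
    = 0.05 · √(495/0.2023) − 1.645
    = 0.05 · 49.4658 − 1.645
    = 2.4733 − 1.645 = 0.8283 → 0.83
Power = Φ(0.83) = 0.797.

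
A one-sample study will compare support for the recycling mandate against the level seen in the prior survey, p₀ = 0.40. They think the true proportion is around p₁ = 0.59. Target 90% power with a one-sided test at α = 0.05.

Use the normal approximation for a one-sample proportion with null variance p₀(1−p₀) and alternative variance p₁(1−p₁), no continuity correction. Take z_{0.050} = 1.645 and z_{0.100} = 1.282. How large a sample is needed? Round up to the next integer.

n = 58

n = [z_α·√(p₀q₀) + z_β·√(p₁q₁)]² / (p₁ − p₀)²
  = [1.645·√(0.40·0.60) + 1.282·√(0.59·0.41)]² / (0.19)²
  = [1.645·0.4899 + 1.282·0.4918]² / 0.0361
  = [1.4364]² / 0.0361
  = 57.15
Round up → n = 58.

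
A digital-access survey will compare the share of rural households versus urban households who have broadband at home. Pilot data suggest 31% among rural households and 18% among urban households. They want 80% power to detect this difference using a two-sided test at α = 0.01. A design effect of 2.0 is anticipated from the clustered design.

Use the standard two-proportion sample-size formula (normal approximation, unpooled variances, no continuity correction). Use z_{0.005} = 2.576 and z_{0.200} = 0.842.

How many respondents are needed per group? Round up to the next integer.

n = 500 per group

n = (z_{α/2} + z_β)² · [p₁(1−p₁) + p₂(1−p₂)] / (p₁ − p₂)²
  = (2.576 + 0.842)² · (0.31·0.69 + 0.18·0.82) / (0.13)²
  = (3.418)² · (0.2139 + 0.1476) / 0.0169
  = 11.6827 · 0.3615 / 0.0169
  = 249.90
Design effect: 2.0 × 249.90 = 499.80.
Round up → n = 500 per group.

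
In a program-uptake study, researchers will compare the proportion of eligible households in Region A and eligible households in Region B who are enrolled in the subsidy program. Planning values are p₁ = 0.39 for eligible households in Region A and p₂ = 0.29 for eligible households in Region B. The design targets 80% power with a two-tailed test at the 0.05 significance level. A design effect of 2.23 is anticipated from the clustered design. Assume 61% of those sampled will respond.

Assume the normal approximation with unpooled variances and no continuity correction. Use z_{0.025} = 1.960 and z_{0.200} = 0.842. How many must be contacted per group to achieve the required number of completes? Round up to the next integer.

n = (z_{α/2} + z_β)² · [p₁(1−p₁) + p₂(1−p₂)] / (p₁ − p₂)²
  = (1.960 + 0.842)² · (0.39·0.61 + 0.29·0.71) / (0.10)²
  = (2.802)² · (0.2379 + 0.2059) / 0.0100
  = 7.8512 · 0.4438 / 0.0100
  = 348.44
Design effect: 2.23 × 348.44 = 777.01.
Adjust for 61% response: 777.01 / 0.61 = 1273.79.
Round up → n = 1274 per group.

n = 1274 per group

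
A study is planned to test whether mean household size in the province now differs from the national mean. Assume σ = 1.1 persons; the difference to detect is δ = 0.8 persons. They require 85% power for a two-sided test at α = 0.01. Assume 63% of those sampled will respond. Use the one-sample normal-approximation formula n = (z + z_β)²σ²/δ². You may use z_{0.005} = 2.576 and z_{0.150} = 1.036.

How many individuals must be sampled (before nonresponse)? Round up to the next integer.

n = 40

n = (z_{α/2} + z_β)² · σ² / δ²
  = (2.576 + 1.036)² · 1.1² / 0.8²
  = 13.0465 · 1.21 / 0.64
  = 24.67
Adjust for 63% response: 24.67 / 0.63 = 39.15.
Round up → n = 40.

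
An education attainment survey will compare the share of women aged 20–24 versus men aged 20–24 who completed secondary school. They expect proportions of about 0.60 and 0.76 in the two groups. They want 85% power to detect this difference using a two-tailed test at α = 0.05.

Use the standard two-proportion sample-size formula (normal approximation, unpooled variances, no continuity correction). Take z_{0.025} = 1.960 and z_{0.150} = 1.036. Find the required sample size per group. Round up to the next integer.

n = (z_{α/2} + z_β)² · [p₁(1−p₁) + p₂(1−p₂)] / (p₁ − p₂)²
  = (1.960 + 1.036)² · (0.60·0.40 + 0.76·0.24) / (-0.16)²
  = (2.996)² · (0.2400 + 0.1824) / 0.0256
  = 8.9760 · 0.4224 / 0.0256
  = 148.10
Round up → n = 149 per group.

n = 149 per group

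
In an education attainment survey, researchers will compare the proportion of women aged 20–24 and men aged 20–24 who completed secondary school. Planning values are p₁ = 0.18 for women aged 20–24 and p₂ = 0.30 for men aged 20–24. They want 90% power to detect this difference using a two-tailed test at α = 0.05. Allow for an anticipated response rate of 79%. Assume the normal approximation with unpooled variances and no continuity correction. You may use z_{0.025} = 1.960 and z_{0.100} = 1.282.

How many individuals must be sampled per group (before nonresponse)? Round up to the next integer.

n = (z_{α/2} + z_β)² · [p₁(1−p₁) + p₂(1−p₂)] / (p₁ − p₂)²
  = (1.960 + 1.282)² · (0.18·0.82 + 0.30·0.70) / (-0.12)²
  = (3.242)² · (0.1476 + 0.2100) / 0.0144
  = 10.5106 · 0.3576 / 0.0144
  = 261.01
Adjust for 79% response: 261.01 / 0.79 = 330.40.
Round up → n = 331 per group.

n = 331 per group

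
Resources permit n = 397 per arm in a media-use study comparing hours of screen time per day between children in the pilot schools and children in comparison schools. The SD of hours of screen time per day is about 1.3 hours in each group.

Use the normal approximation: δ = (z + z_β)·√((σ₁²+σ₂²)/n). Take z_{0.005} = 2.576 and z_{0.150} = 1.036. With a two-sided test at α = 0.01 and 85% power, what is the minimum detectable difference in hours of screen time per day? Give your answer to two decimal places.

δ = (z_{α/2} + z_β) · √((σ₁²+σ₂²)/n)
  = (2.576 + 1.036) · √(3.38/397)
  = 3.612 · √0.00851
  = 3.612 · 0.0923
  = 0.3333

Minimum detectable difference ≈ 0.33 hours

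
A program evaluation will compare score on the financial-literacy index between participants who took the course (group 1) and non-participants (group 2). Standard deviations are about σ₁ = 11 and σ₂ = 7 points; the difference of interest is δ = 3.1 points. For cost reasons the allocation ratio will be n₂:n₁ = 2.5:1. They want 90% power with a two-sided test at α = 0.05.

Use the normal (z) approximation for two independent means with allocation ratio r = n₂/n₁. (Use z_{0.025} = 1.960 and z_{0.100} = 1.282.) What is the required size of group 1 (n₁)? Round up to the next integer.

n₁ = 154

n₁ = (z_{α/2} + z_β)² · (σ₁² + σ₂²/r) / δ²
   = (1.960 + 1.282)² · (11² + 7²/2.5) / 3.1²
   = 10.5106 · (121 + 19.6) / 9.61
   = 10.5106 · 140.6 / 9.61
   = 153.78
Round up → n₁ = 154; n₂ = r·n₁ = 2.5 × 154 = 385.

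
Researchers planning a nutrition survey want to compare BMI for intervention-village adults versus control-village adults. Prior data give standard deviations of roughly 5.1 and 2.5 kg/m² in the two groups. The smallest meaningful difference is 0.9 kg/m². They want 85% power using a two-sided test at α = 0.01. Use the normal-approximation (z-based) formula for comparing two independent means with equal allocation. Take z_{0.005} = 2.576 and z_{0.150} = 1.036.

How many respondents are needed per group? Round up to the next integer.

n = (z_{α/2} + z_β)² · (σ₁² + σ₂²) / δ²
  = (2.576 + 1.036)² · (5.1² + 2.5² = 32.26) / 0.9²
  = 13.0465 · 32.26 / 0.81
  = 519.61
Round up → n = 520 per group.

n = 520 per group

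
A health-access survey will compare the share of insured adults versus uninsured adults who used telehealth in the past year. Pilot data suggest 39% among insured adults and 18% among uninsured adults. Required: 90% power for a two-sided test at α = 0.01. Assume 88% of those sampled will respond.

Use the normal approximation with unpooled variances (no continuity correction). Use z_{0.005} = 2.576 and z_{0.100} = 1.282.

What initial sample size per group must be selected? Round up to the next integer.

n = (z_{α/2} + z_β)² · [p₁(1−p₁) + p₂(1−p₂)] / (p₁ − p₂)²
  = (2.576 + 1.282)² · (0.39·0.61 + 0.18·0.82) / (0.21)²
  = (3.858)² · (0.2379 + 0.1476) / 0.0441
  = 14.8842 · 0.3855 / 0.0441
  = 130.11
Adjust for 88% response: 130.11 / 0.88 = 147.85.
Round up → n = 148 per group.

n = 148 per group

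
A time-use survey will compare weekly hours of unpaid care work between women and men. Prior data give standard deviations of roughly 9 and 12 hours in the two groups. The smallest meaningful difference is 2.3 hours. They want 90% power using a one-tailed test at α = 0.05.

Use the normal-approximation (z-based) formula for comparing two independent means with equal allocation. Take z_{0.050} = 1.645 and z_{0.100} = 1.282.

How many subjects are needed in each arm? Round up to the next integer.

n = (z_α + z_β)² · (σ₁² + σ₂²) / δ²
  = (1.645 + 1.282)² · (9² + 12² = 225) / 2.3²
  = 8.5673 · 225 / 5.29
  = 364.39
Round up → n = 365 per group.

n = 365 per group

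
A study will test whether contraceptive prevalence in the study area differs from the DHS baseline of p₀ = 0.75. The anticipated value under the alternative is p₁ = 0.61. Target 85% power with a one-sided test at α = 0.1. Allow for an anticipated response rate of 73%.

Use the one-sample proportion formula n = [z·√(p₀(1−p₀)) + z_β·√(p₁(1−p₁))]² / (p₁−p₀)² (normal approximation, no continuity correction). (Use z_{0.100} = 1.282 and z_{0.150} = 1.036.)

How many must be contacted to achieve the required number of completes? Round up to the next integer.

n = [z_α·√(p₀q₀) + z_β·√(p₁q₁)]² / (p₁ − p₀)²
  = [1.282·√(0.75·0.25) + 1.036·√(0.61·0.39)]² / (-0.14)²
  = [1.282·0.4330 + 1.036·0.4877]² / 0.0196
  = [1.0604]² / 0.0196
  = 57.37
Adjust for 73% response: 57.37 / 0.73 = 78.59.
Round up → n = 79.

n = 79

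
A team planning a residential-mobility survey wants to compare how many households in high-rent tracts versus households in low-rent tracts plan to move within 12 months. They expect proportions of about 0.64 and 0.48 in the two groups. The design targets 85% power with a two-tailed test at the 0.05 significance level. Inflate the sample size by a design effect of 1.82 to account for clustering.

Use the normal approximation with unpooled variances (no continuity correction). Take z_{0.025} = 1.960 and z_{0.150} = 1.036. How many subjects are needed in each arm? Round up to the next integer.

n = 307 per group

n = (z_{α/2} + z_β)² · [p₁(1−p₁) + p₂(1−p₂)] / (p₁ − p₂)²
  = (1.960 + 1.036)² · (0.64·0.36 + 0.48·0.52) / (0.16)²
  = (2.996)² · (0.2304 + 0.2496) / 0.0256
  = 8.9760 · 0.4800 / 0.0256
  = 168.30
Design effect: 1.82 × 168.30 = 306.31.
Round up → n = 307 per group.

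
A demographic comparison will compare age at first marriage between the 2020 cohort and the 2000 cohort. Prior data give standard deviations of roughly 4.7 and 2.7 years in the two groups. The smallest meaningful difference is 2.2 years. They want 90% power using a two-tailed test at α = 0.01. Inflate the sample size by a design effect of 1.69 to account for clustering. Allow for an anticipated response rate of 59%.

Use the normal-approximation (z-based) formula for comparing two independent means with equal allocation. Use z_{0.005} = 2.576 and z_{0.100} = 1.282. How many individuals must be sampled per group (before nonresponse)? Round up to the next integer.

n = 259 per group

n = (z_{α/2} + z_β)² · (σ₁² + σ₂²) / δ²
  = (2.576 + 1.282)² · (4.7² + 2.7² = 29.38) / 2.2²
  = 14.8842 · 29.38 / 4.84
  = 90.35
Design effect: 1.69 × 90.35 = 152.69.
Adjust for 59% response: 152.69 / 0.59 = 258.80.
Round up → n = 259 per group.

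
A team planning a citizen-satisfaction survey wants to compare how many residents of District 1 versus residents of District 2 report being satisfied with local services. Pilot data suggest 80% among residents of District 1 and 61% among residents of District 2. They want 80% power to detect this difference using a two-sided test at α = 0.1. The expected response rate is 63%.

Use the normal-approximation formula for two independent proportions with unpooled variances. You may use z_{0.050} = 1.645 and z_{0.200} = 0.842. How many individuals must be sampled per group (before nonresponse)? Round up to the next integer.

n = 109 per group

n = (z_{α/2} + z_β)² · [p₁(1−p₁) + p₂(1−p₂)] / (p₁ − p₂)²
  = (1.645 + 0.842)² · (0.80·0.20 + 0.61·0.39) / (0.19)²
  = (2.487)² · (0.1600 + 0.2379) / 0.0361
  = 6.1852 · 0.3979 / 0.0361
  = 68.17
Adjust for 63% response: 68.17 / 0.63 = 108.21.
Round up → n = 109 per group.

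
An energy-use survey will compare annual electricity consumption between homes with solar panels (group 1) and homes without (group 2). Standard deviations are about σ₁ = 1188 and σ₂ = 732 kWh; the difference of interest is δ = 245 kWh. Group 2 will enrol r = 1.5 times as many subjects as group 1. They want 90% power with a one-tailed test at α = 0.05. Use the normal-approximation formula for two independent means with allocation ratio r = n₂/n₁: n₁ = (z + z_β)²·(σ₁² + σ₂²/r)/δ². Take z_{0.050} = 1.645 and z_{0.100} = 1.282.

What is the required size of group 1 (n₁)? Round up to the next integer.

n₁ = (z_α + z_β)² · (σ₁² + σ₂²/r) / δ²
   = (1.645 + 1.282)² · (1188² + 732²/1.5) / 245²
   = 8.5673 · (1411344 + 357216) / 60025
   = 8.5673 · 1768560 / 60025
   = 252.43
Round up → n₁ = 253; n₂ = r·n₁ = 1.5 × 253 = 380.

n₁ = 253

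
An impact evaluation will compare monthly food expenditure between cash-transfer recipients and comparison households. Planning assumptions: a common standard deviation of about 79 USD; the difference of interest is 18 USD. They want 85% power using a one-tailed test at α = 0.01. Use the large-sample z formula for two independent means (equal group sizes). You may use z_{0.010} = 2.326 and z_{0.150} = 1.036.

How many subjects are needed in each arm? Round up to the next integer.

n = (z_α + z_β)² · (σ₁² + σ₂²) / δ²
  = (2.326 + 1.036)² · (2·79² = 12482) / 18²
  = 11.3030 · 12482 / 324
  = 435.45
Round up → n = 436 per group.

n = 436 per group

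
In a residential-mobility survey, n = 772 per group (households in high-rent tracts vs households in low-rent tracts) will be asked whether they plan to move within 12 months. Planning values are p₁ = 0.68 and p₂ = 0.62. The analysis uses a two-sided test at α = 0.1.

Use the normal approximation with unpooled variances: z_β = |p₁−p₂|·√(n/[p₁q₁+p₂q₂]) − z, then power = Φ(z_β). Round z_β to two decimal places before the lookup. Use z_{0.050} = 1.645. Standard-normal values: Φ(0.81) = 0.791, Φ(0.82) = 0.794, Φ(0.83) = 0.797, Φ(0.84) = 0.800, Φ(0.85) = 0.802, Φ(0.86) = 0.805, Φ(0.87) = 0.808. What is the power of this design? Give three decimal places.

z_β = |p₁−p₂|·√(n/[p₁q₁+p₂q₂]) − z_{α/2}
    = 0.06 · √(772/0.4532) − 1.645
    = 0.06 · 41.2728 − 1.645
    = 2.4764 − 1.645 = 0.8314 → 0.83
Power = Φ(0.83) = 0.797.

Power ≈ 0.797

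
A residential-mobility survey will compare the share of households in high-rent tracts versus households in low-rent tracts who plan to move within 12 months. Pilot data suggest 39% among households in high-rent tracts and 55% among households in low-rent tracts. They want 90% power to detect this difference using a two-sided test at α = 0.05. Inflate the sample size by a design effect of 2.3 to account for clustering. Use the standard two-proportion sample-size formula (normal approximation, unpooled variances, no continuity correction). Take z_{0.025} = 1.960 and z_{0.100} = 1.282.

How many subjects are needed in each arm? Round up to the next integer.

n = (z_{α/2} + z_β)² · [p₁(1−p₁) + p₂(1−p₂)] / (p₁ − p₂)²
  = (1.960 + 1.282)² · (0.39·0.61 + 0.55·0.45) / (-0.16)²
  = (3.242)² · (0.2379 + 0.2475) / 0.0256
  = 10.5106 · 0.4854 / 0.0256
  = 199.29
Design effect: 2.3 × 199.29 = 458.37.
Round up → n = 459 per group.

n = 459 per group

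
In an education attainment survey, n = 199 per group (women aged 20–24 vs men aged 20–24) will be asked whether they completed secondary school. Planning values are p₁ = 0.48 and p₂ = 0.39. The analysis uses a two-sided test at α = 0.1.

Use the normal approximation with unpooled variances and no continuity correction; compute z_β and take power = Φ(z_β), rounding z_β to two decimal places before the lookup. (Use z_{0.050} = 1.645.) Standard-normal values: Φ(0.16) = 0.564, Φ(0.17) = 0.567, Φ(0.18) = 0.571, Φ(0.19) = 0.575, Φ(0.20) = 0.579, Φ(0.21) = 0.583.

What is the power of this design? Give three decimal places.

z_β = |p₁−p₂|·√(n/[p₁q₁+p₂q₂]) − z_{α/2}
    = 0.09 · √(199/0.4875) − 1.645
    = 0.09 · 20.2041 − 1.645
    = 1.8184 − 1.645 = 0.1734 → 0.17
Power = Φ(0.17) = 0.567.

Power ≈ 0.567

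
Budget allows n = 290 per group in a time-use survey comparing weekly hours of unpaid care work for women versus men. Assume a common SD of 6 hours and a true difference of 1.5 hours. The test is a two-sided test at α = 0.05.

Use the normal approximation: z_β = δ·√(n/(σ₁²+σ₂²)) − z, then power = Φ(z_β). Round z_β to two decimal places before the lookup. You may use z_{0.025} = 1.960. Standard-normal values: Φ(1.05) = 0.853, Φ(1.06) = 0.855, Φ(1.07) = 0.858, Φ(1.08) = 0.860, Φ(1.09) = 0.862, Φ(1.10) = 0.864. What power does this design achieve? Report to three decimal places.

z_β = δ·√(n/(σ₁²+σ₂²)) − z_{α/2}
    = 1.5 · √(290/72) − 1.960
    = 1.5 · 2.00693 − 1.960
    = 3.0104 − 1.960 = 1.0504 → 1.05
Power = Φ(1.05) = 0.853.

Power ≈ 0.853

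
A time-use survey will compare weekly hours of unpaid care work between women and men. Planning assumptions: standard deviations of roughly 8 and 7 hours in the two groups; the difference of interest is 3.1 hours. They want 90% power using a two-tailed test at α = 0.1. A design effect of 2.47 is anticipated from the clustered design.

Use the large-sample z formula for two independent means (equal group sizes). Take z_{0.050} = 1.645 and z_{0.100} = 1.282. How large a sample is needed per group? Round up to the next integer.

n = (z_{α/2} + z_β)² · (σ₁² + σ₂²) / δ²
  = (1.645 + 1.282)² · (8² + 7² = 113) / 3.1²
  = 8.5673 · 113 / 9.61
  = 100.74
Design effect: 2.47 × 100.74 = 248.83.
Round up → n = 249 per group.

n = 249 per group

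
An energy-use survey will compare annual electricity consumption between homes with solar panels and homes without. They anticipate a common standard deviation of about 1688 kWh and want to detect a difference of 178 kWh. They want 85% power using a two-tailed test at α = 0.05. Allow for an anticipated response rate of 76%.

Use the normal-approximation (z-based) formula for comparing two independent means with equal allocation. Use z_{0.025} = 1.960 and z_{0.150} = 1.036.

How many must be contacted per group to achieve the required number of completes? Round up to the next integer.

n = (z_{α/2} + z_β)² · (σ₁² + σ₂²) / δ²
  = (1.960 + 1.036)² · (2·1688² = 5698688) / 178²
  = 8.9760 · 5698688 / 31684
  = 1614.43
Adjust for 76% response: 1614.43 / 0.76 = 2124.25.
Round up → n = 2125 per group.

n = 2125 per group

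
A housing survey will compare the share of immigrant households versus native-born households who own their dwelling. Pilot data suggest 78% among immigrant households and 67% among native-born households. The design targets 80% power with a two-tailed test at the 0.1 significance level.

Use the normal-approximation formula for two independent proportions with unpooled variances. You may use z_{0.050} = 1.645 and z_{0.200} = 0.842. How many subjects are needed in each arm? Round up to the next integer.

n = (z_{α/2} + z_β)² · [p₁(1−p₁) + p₂(1−p₂)] / (p₁ − p₂)²
  = (1.645 + 0.842)² · (0.78·0.22 + 0.67·0.33) / (0.11)²
  = (2.487)² · (0.1716 + 0.2211) / 0.0121
  = 6.1852 · 0.3927 / 0.0121
  = 200.74
Round up → n = 201 per group.

n = 201 per group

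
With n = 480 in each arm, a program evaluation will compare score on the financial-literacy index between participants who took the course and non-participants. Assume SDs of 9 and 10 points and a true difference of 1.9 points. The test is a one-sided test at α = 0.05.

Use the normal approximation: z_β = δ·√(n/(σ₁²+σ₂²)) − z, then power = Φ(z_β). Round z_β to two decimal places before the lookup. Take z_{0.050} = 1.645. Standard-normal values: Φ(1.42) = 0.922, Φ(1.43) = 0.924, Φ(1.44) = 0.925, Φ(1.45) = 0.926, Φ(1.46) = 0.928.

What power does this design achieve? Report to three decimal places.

Power ≈ 0.926

z_β = δ·√(n/(σ₁²+σ₂²)) − z_α
    = 1.9 · √(480/181) − 1.645
    = 1.9 · 1.62848 − 1.645
    = 3.0941 − 1.645 = 1.4491 → 1.45
Power = Φ(1.45) = 0.926.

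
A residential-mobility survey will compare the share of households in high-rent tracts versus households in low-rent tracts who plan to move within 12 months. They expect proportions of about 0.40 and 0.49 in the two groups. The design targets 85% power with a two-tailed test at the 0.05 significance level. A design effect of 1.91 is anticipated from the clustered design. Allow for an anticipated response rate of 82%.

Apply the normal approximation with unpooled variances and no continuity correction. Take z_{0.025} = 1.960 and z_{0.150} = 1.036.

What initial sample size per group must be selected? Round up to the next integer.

n = 1265 per group

n = (z_{α/2} + z_β)² · [p₁(1−p₁) + p₂(1−p₂)] / (p₁ − p₂)²
  = (1.960 + 1.036)² · (0.40·0.60 + 0.49·0.51) / (-0.09)²
  = (2.996)² · (0.2400 + 0.2499) / 0.0081
  = 8.9760 · 0.4899 / 0.0081
  = 542.88
Design effect: 1.91 × 542.88 = 1036.91.
Adjust for 82% response: 1036.91 / 0.82 = 1264.52.
Round up → n = 1265 per group.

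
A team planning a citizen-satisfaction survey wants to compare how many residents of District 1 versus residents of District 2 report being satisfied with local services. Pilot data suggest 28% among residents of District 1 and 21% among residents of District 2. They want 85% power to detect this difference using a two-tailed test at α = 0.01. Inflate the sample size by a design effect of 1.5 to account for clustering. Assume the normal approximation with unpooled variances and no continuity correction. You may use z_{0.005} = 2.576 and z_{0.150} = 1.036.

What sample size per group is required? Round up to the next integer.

n = (z_{α/2} + z_β)² · [p₁(1−p₁) + p₂(1−p₂)] / (p₁ − p₂)²
  = (2.576 + 1.036)² · (0.28·0.72 + 0.21·0.79) / (0.07)²
  = (3.612)² · (0.2016 + 0.1659) / 0.0049
  = 13.0465 · 0.3675 / 0.0049
  = 978.49
Design effect: 1.5 × 978.49 = 1467.74.
Round up → n = 1468 per group.

n = 1468 per group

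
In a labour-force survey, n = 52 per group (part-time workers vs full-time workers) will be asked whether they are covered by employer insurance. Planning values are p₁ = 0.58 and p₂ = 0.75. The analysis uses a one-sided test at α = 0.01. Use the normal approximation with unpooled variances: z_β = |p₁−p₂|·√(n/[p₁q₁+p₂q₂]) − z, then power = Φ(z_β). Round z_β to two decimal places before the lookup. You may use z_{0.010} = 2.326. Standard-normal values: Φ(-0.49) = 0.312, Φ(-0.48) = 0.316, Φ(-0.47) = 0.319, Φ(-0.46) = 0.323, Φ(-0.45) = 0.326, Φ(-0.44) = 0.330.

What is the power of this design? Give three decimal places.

Power ≈ 0.323

z_β = |p₁−p₂|·√(n/[p₁q₁+p₂q₂]) − z_α
    = 0.17 · √(52/0.4311) − 2.326
    = 0.17 · 10.9828 − 2.326
    = 1.8671 − 2.326 = -0.4589 → -0.46
Power = Φ(-0.46) = 0.323.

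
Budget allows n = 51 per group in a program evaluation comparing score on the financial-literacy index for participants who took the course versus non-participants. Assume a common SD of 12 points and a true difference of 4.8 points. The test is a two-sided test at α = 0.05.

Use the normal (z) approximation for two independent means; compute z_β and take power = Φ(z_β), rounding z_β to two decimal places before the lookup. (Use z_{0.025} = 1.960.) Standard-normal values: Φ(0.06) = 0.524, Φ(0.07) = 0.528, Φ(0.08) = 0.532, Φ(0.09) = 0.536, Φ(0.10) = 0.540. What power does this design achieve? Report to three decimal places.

z_β = δ·√(n/(σ₁²+σ₂²)) − z_{α/2}
    = 4.8 · √(51/288) − 1.960
    = 4.8 · 0.42081 − 1.960
    = 2.0199 − 1.960 = 0.0599 → 0.06
Power = Φ(0.06) = 0.524.

Power ≈ 0.524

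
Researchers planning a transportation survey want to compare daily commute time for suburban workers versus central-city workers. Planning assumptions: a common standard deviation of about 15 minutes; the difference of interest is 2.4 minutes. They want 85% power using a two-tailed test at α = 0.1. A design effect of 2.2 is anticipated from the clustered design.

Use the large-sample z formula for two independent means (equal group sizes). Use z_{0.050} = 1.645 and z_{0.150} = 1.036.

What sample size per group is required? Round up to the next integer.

n = 1236 per group

n = (z_{α/2} + z_β)² · (σ₁² + σ₂²) / δ²
  = (1.645 + 1.036)² · (2·15² = 450) / 2.4²
  = 7.1878 · 450 / 5.76
  = 561.54
Design effect: 2.2 × 561.54 = 1235.40.
Round up → n = 1236 per group.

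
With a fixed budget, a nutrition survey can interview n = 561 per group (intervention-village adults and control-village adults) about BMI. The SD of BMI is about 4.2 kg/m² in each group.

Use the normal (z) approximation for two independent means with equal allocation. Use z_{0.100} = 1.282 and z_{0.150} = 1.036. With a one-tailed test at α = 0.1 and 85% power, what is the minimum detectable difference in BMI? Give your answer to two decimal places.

Minimum detectable difference ≈ 0.58 kg/m²

δ = (z_α + z_β) · √((σ₁²+σ₂²)/n)
  = (1.282 + 1.036) · √(35.28/561)
  = 2.318 · √0.06289
  = 2.318 · 0.2508
  = 0.5813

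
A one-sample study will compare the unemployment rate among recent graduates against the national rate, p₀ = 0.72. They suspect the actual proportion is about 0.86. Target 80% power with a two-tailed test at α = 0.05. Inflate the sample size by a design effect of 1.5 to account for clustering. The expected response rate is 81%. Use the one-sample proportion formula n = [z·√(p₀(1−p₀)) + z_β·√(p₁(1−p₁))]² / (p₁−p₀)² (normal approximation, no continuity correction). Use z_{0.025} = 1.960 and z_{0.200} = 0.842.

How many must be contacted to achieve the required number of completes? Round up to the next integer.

n = [z_{α/2}·√(p₀q₀) + z_β·√(p₁q₁)]² / (p₁ − p₀)²
  = [1.960·√(0.72·0.28) + 0.842·√(0.86·0.14)]² / (0.14)²
  = [1.960·0.4490 + 0.842·0.3470]² / 0.0196
  = [1.1722]² / 0.0196
  = 70.10
Design effect: 1.5 × 70.10 = 105.16.
Adjust for 81% response: 105.16 / 0.81 = 129.82.
Round up → n = 130.

n = 130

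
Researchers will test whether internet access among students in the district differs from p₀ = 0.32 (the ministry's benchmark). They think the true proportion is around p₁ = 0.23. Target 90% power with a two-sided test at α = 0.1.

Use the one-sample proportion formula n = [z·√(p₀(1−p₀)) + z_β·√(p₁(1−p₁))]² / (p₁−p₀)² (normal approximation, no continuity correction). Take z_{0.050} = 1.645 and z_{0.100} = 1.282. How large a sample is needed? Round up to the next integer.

n = [z_{α/2}·√(p₀q₀) + z_β·√(p₁q₁)]² / (p₁ − p₀)²
  = [1.645·√(0.32·0.68) + 1.282·√(0.23·0.77)]² / (-0.09)²
  = [1.645·0.4665 + 1.282·0.4208]² / 0.0081
  = [1.3069]² / 0.0081
  = 210.85
Round up → n = 211.

n = 211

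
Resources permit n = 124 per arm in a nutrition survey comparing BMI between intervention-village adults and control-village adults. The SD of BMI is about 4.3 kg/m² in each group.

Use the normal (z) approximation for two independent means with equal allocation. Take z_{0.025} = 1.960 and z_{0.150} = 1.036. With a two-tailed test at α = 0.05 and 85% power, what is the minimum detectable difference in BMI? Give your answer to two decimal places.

Minimum detectable difference ≈ 1.64 kg/m²

δ = (z_{α/2} + z_β) · √((σ₁²+σ₂²)/n)
  = (1.960 + 1.036) · √(36.98/124)
  = 2.996 · √0.29823
  = 2.996 · 0.5461
  = 1.6361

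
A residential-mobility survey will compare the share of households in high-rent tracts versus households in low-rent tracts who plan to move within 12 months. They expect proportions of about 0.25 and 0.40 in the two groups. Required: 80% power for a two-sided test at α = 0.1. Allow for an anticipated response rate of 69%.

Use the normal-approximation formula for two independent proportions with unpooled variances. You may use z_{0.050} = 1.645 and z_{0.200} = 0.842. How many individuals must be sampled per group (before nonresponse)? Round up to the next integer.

n = 171 per group

n = (z_{α/2} + z_β)² · [p₁(1−p₁) + p₂(1−p₂)] / (p₁ − p₂)²
  = (1.645 + 0.842)² · (0.25·0.75 + 0.40·0.60) / (-0.15)²
  = (2.487)² · (0.1875 + 0.2400) / 0.0225
  = 6.1852 · 0.4275 / 0.0225
  = 117.52
Adjust for 69% response: 117.52 / 0.69 = 170.32.
Round up → n = 171 per group.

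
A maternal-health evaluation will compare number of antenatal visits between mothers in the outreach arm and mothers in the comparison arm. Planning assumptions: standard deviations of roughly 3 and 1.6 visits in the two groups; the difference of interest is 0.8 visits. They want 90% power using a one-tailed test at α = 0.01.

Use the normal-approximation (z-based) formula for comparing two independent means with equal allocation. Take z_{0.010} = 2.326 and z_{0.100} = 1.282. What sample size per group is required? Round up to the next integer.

n = (z_α + z_β)² · (σ₁² + σ₂²) / δ²
  = (2.326 + 1.282)² · (3² + 1.6² = 11.56) / 0.8²
  = 13.0177 · 11.56 / 0.64
  = 235.13
Round up → n = 236 per group.

n = 236 per group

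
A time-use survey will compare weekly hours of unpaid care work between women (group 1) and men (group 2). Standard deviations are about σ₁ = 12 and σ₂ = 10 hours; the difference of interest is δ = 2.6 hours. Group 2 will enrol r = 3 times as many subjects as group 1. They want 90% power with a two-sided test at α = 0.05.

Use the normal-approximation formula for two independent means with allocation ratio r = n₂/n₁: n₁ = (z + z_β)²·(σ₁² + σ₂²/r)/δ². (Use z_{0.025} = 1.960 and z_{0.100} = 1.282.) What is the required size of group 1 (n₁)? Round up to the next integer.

n₁ = 276

n₁ = (z_{α/2} + z_β)² · (σ₁² + σ₂²/r) / δ²
   = (1.960 + 1.282)² · (12² + 10²/3) / 2.6²
   = 10.5106 · (144 + 33.3333) / 6.76
   = 10.5106 · 177.3333 / 6.76
   = 275.72
Round up → n₁ = 276; n₂ = r·n₁ = 3 × 276 = 828.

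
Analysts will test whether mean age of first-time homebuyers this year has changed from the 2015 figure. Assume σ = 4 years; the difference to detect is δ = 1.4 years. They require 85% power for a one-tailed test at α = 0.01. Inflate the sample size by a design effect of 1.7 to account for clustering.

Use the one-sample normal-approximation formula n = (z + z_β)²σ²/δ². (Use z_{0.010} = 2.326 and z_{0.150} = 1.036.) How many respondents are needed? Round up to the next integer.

n = (z_α + z_β)² · σ² / δ²
  = (2.326 + 1.036)² · 4² / 1.4²
  = 11.3030 · 16 / 1.96
  = 92.27
Design effect: 1.7 × 92.27 = 156.86.
Round up → n = 157.

n = 157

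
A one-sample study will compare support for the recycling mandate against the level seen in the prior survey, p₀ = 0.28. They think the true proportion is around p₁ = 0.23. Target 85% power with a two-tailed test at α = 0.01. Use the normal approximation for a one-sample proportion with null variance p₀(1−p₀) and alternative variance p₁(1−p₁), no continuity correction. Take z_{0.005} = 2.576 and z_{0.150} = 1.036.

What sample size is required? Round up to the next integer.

n = [z_{α/2}·√(p₀q₀) + z_β·√(p₁q₁)]² / (p₁ − p₀)²
  = [2.576·√(0.28·0.72) + 1.036·√(0.23·0.77)]² / (-0.05)²
  = [2.576·0.4490 + 1.036·0.4208]² / 0.0025
  = [1.5926]² / 0.0025
  = 1014.55
Round up → n = 1015.

n = 1015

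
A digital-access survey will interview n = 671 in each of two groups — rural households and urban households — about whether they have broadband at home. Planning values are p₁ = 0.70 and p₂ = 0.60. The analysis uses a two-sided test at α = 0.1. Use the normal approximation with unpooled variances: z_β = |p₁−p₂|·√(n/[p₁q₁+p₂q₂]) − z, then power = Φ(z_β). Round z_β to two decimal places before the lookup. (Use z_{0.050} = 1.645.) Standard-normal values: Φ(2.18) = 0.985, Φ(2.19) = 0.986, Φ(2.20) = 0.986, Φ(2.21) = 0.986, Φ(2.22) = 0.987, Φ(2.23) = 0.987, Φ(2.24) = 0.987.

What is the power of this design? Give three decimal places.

Power ≈ 0.987

z_β = |p₁−p₂|·√(n/[p₁q₁+p₂q₂]) − z_{α/2}
    = 0.10 · √(671/0.4500) − 1.645
    = 0.10 · 38.6149 − 1.645
    = 3.8615 − 1.645 = 2.2165 → 2.22
Power = Φ(2.22) = 0.987.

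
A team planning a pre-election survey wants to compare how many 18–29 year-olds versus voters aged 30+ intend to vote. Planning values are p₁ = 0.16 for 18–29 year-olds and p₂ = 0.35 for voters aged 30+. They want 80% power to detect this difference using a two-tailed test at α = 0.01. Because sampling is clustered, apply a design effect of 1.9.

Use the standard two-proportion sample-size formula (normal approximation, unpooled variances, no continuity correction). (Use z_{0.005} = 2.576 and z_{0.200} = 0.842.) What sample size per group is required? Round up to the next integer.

n = 223 per group

n = (z_{α/2} + z_β)² · [p₁(1−p₁) + p₂(1−p₂)] / (p₁ − p₂)²
  = (2.576 + 0.842)² · (0.16·0.84 + 0.35·0.65) / (-0.19)²
  = (3.418)² · (0.1344 + 0.2275) / 0.0361
  = 11.6827 · 0.3619 / 0.0361
  = 117.12
Design effect: 1.9 × 117.12 = 222.53.
Round up → n = 223 per group.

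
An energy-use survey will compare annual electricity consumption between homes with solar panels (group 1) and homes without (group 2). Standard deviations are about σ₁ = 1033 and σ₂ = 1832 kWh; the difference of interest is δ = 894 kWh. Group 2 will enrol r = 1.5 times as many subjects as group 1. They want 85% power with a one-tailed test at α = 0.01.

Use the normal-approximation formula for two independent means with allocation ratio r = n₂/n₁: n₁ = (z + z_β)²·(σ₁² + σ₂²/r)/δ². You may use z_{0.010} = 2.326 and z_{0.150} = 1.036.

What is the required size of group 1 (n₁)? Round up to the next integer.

n₁ = 47

n₁ = (z_α + z_β)² · (σ₁² + σ₂²/r) / δ²
   = (2.326 + 1.036)² · (1033² + 1832²/1.5) / 894²
   = 11.3030 · (1067089 + 2237482.7) / 799236
   = 11.3030 · 3304571.7 / 799236
   = 46.73
Round up → n₁ = 47; n₂ = r·n₁ = 1.5 × 47 = 71.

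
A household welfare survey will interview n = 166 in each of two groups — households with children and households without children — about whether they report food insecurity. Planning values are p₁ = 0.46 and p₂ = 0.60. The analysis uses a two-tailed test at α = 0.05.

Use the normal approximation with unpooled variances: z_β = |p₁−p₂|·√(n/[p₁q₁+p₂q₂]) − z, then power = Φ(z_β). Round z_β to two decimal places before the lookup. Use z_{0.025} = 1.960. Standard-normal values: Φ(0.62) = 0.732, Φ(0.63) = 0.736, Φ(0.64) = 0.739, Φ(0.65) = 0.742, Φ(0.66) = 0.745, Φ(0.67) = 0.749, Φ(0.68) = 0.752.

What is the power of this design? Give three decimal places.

Power ≈ 0.732

z_β = |p₁−p₂|·√(n/[p₁q₁+p₂q₂]) − z_{α/2}
    = 0.14 · √(166/0.4884) − 1.960
    = 0.14 · 18.4360 − 1.960
    = 2.5810 − 1.960 = 0.6210 → 0.62
Power = Φ(0.62) = 0.732.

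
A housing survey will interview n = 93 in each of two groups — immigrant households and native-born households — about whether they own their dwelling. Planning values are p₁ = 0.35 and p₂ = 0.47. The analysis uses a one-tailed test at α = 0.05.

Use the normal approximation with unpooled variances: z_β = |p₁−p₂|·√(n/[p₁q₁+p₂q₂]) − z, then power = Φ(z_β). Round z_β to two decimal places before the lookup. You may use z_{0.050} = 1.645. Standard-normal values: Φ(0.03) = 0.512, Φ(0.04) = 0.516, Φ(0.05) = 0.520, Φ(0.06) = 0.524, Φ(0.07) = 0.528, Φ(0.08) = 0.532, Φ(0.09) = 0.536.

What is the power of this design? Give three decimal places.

Power ≈ 0.512

z_β = |p₁−p₂|·√(n/[p₁q₁+p₂q₂]) − z_α
    = 0.12 · √(93/0.4766) − 1.645
    = 0.12 · 13.9690 − 1.645
    = 1.6763 − 1.645 = 0.0313 → 0.03
Power = Φ(0.03) = 0.512.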